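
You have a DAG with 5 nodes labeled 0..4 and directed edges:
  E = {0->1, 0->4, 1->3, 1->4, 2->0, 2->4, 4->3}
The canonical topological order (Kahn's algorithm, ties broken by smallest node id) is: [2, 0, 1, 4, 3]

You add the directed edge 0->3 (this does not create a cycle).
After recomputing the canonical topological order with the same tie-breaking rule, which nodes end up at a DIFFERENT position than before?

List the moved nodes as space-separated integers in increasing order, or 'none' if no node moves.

Answer: none

Derivation:
Old toposort: [2, 0, 1, 4, 3]
Added edge 0->3
Recompute Kahn (smallest-id tiebreak):
  initial in-degrees: [1, 1, 0, 3, 3]
  ready (indeg=0): [2]
  pop 2: indeg[0]->0; indeg[4]->2 | ready=[0] | order so far=[2]
  pop 0: indeg[1]->0; indeg[3]->2; indeg[4]->1 | ready=[1] | order so far=[2, 0]
  pop 1: indeg[3]->1; indeg[4]->0 | ready=[4] | order so far=[2, 0, 1]
  pop 4: indeg[3]->0 | ready=[3] | order so far=[2, 0, 1, 4]
  pop 3: no out-edges | ready=[] | order so far=[2, 0, 1, 4, 3]
New canonical toposort: [2, 0, 1, 4, 3]
Compare positions:
  Node 0: index 1 -> 1 (same)
  Node 1: index 2 -> 2 (same)
  Node 2: index 0 -> 0 (same)
  Node 3: index 4 -> 4 (same)
  Node 4: index 3 -> 3 (same)
Nodes that changed position: none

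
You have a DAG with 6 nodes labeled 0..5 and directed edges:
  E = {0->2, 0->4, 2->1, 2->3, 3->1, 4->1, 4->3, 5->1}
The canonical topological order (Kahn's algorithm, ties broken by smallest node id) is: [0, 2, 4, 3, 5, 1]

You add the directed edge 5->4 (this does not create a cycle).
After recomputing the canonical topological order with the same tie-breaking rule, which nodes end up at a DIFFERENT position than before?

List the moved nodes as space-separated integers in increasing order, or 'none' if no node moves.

Answer: 3 4 5

Derivation:
Old toposort: [0, 2, 4, 3, 5, 1]
Added edge 5->4
Recompute Kahn (smallest-id tiebreak):
  initial in-degrees: [0, 4, 1, 2, 2, 0]
  ready (indeg=0): [0, 5]
  pop 0: indeg[2]->0; indeg[4]->1 | ready=[2, 5] | order so far=[0]
  pop 2: indeg[1]->3; indeg[3]->1 | ready=[5] | order so far=[0, 2]
  pop 5: indeg[1]->2; indeg[4]->0 | ready=[4] | order so far=[0, 2, 5]
  pop 4: indeg[1]->1; indeg[3]->0 | ready=[3] | order so far=[0, 2, 5, 4]
  pop 3: indeg[1]->0 | ready=[1] | order so far=[0, 2, 5, 4, 3]
  pop 1: no out-edges | ready=[] | order so far=[0, 2, 5, 4, 3, 1]
New canonical toposort: [0, 2, 5, 4, 3, 1]
Compare positions:
  Node 0: index 0 -> 0 (same)
  Node 1: index 5 -> 5 (same)
  Node 2: index 1 -> 1 (same)
  Node 3: index 3 -> 4 (moved)
  Node 4: index 2 -> 3 (moved)
  Node 5: index 4 -> 2 (moved)
Nodes that changed position: 3 4 5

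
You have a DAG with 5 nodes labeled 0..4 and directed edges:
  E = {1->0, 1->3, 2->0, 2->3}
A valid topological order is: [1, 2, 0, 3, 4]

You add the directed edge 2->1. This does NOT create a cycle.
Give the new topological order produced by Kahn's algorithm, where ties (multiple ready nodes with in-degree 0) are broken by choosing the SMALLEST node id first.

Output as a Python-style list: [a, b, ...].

Old toposort: [1, 2, 0, 3, 4]
Added edge: 2->1
Position of 2 (1) > position of 1 (0). Must reorder: 2 must now come before 1.
Run Kahn's algorithm (break ties by smallest node id):
  initial in-degrees: [2, 1, 0, 2, 0]
  ready (indeg=0): [2, 4]
  pop 2: indeg[0]->1; indeg[1]->0; indeg[3]->1 | ready=[1, 4] | order so far=[2]
  pop 1: indeg[0]->0; indeg[3]->0 | ready=[0, 3, 4] | order so far=[2, 1]
  pop 0: no out-edges | ready=[3, 4] | order so far=[2, 1, 0]
  pop 3: no out-edges | ready=[4] | order so far=[2, 1, 0, 3]
  pop 4: no out-edges | ready=[] | order so far=[2, 1, 0, 3, 4]
  Result: [2, 1, 0, 3, 4]

Answer: [2, 1, 0, 3, 4]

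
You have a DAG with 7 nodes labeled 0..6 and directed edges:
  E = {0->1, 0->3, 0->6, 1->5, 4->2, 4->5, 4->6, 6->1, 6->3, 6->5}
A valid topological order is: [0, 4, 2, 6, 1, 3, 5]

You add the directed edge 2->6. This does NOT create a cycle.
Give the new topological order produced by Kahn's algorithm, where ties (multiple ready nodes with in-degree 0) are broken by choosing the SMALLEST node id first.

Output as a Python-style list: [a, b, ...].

Answer: [0, 4, 2, 6, 1, 3, 5]

Derivation:
Old toposort: [0, 4, 2, 6, 1, 3, 5]
Added edge: 2->6
Position of 2 (2) < position of 6 (3). Old order still valid.
Run Kahn's algorithm (break ties by smallest node id):
  initial in-degrees: [0, 2, 1, 2, 0, 3, 3]
  ready (indeg=0): [0, 4]
  pop 0: indeg[1]->1; indeg[3]->1; indeg[6]->2 | ready=[4] | order so far=[0]
  pop 4: indeg[2]->0; indeg[5]->2; indeg[6]->1 | ready=[2] | order so far=[0, 4]
  pop 2: indeg[6]->0 | ready=[6] | order so far=[0, 4, 2]
  pop 6: indeg[1]->0; indeg[3]->0; indeg[5]->1 | ready=[1, 3] | order so far=[0, 4, 2, 6]
  pop 1: indeg[5]->0 | ready=[3, 5] | order so far=[0, 4, 2, 6, 1]
  pop 3: no out-edges | ready=[5] | order so far=[0, 4, 2, 6, 1, 3]
  pop 5: no out-edges | ready=[] | order so far=[0, 4, 2, 6, 1, 3, 5]
  Result: [0, 4, 2, 6, 1, 3, 5]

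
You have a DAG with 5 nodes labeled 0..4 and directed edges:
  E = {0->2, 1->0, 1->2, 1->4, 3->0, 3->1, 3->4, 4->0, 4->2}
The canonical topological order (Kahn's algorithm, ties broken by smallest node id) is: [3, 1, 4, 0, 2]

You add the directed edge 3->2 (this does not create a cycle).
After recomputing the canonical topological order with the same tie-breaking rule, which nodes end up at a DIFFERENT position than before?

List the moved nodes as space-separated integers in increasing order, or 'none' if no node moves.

Answer: none

Derivation:
Old toposort: [3, 1, 4, 0, 2]
Added edge 3->2
Recompute Kahn (smallest-id tiebreak):
  initial in-degrees: [3, 1, 4, 0, 2]
  ready (indeg=0): [3]
  pop 3: indeg[0]->2; indeg[1]->0; indeg[2]->3; indeg[4]->1 | ready=[1] | order so far=[3]
  pop 1: indeg[0]->1; indeg[2]->2; indeg[4]->0 | ready=[4] | order so far=[3, 1]
  pop 4: indeg[0]->0; indeg[2]->1 | ready=[0] | order so far=[3, 1, 4]
  pop 0: indeg[2]->0 | ready=[2] | order so far=[3, 1, 4, 0]
  pop 2: no out-edges | ready=[] | order so far=[3, 1, 4, 0, 2]
New canonical toposort: [3, 1, 4, 0, 2]
Compare positions:
  Node 0: index 3 -> 3 (same)
  Node 1: index 1 -> 1 (same)
  Node 2: index 4 -> 4 (same)
  Node 3: index 0 -> 0 (same)
  Node 4: index 2 -> 2 (same)
Nodes that changed position: none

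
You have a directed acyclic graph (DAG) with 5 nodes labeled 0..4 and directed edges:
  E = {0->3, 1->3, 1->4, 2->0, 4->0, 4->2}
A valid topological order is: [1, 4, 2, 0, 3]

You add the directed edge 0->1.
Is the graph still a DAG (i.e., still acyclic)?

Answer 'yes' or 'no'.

Answer: no

Derivation:
Given toposort: [1, 4, 2, 0, 3]
Position of 0: index 3; position of 1: index 0
New edge 0->1: backward (u after v in old order)
Backward edge: old toposort is now invalid. Check if this creates a cycle.
Does 1 already reach 0? Reachable from 1: [0, 1, 2, 3, 4]. YES -> cycle!
Still a DAG? no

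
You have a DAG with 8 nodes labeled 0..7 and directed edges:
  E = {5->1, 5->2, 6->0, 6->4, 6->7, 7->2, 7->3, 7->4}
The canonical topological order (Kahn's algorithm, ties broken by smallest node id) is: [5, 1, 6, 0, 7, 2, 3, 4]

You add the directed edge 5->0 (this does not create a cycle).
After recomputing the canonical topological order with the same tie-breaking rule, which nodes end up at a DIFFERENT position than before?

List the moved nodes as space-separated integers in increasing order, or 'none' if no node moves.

Answer: none

Derivation:
Old toposort: [5, 1, 6, 0, 7, 2, 3, 4]
Added edge 5->0
Recompute Kahn (smallest-id tiebreak):
  initial in-degrees: [2, 1, 2, 1, 2, 0, 0, 1]
  ready (indeg=0): [5, 6]
  pop 5: indeg[0]->1; indeg[1]->0; indeg[2]->1 | ready=[1, 6] | order so far=[5]
  pop 1: no out-edges | ready=[6] | order so far=[5, 1]
  pop 6: indeg[0]->0; indeg[4]->1; indeg[7]->0 | ready=[0, 7] | order so far=[5, 1, 6]
  pop 0: no out-edges | ready=[7] | order so far=[5, 1, 6, 0]
  pop 7: indeg[2]->0; indeg[3]->0; indeg[4]->0 | ready=[2, 3, 4] | order so far=[5, 1, 6, 0, 7]
  pop 2: no out-edges | ready=[3, 4] | order so far=[5, 1, 6, 0, 7, 2]
  pop 3: no out-edges | ready=[4] | order so far=[5, 1, 6, 0, 7, 2, 3]
  pop 4: no out-edges | ready=[] | order so far=[5, 1, 6, 0, 7, 2, 3, 4]
New canonical toposort: [5, 1, 6, 0, 7, 2, 3, 4]
Compare positions:
  Node 0: index 3 -> 3 (same)
  Node 1: index 1 -> 1 (same)
  Node 2: index 5 -> 5 (same)
  Node 3: index 6 -> 6 (same)
  Node 4: index 7 -> 7 (same)
  Node 5: index 0 -> 0 (same)
  Node 6: index 2 -> 2 (same)
  Node 7: index 4 -> 4 (same)
Nodes that changed position: none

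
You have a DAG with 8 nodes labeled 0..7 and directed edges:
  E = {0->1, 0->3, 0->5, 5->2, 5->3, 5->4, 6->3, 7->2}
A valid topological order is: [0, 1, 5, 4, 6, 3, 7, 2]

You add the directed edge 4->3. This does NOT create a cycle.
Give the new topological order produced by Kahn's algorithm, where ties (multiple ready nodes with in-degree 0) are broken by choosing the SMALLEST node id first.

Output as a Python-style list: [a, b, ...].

Answer: [0, 1, 5, 4, 6, 3, 7, 2]

Derivation:
Old toposort: [0, 1, 5, 4, 6, 3, 7, 2]
Added edge: 4->3
Position of 4 (3) < position of 3 (5). Old order still valid.
Run Kahn's algorithm (break ties by smallest node id):
  initial in-degrees: [0, 1, 2, 4, 1, 1, 0, 0]
  ready (indeg=0): [0, 6, 7]
  pop 0: indeg[1]->0; indeg[3]->3; indeg[5]->0 | ready=[1, 5, 6, 7] | order so far=[0]
  pop 1: no out-edges | ready=[5, 6, 7] | order so far=[0, 1]
  pop 5: indeg[2]->1; indeg[3]->2; indeg[4]->0 | ready=[4, 6, 7] | order so far=[0, 1, 5]
  pop 4: indeg[3]->1 | ready=[6, 7] | order so far=[0, 1, 5, 4]
  pop 6: indeg[3]->0 | ready=[3, 7] | order so far=[0, 1, 5, 4, 6]
  pop 3: no out-edges | ready=[7] | order so far=[0, 1, 5, 4, 6, 3]
  pop 7: indeg[2]->0 | ready=[2] | order so far=[0, 1, 5, 4, 6, 3, 7]
  pop 2: no out-edges | ready=[] | order so far=[0, 1, 5, 4, 6, 3, 7, 2]
  Result: [0, 1, 5, 4, 6, 3, 7, 2]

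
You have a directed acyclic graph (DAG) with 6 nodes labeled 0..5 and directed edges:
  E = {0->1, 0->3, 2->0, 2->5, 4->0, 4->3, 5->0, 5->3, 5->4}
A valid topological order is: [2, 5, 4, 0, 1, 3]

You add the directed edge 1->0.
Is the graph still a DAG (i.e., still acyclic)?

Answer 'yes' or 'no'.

Given toposort: [2, 5, 4, 0, 1, 3]
Position of 1: index 4; position of 0: index 3
New edge 1->0: backward (u after v in old order)
Backward edge: old toposort is now invalid. Check if this creates a cycle.
Does 0 already reach 1? Reachable from 0: [0, 1, 3]. YES -> cycle!
Still a DAG? no

Answer: no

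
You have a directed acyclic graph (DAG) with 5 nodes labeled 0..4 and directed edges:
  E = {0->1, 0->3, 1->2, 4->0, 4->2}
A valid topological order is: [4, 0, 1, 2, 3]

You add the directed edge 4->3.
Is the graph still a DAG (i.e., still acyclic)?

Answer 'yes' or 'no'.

Answer: yes

Derivation:
Given toposort: [4, 0, 1, 2, 3]
Position of 4: index 0; position of 3: index 4
New edge 4->3: forward
Forward edge: respects the existing order. Still a DAG, same toposort still valid.
Still a DAG? yes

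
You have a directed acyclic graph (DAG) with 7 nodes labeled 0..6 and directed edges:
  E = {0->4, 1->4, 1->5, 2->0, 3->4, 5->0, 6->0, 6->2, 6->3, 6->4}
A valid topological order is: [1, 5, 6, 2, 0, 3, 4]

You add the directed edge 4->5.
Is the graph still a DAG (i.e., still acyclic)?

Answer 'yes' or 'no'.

Answer: no

Derivation:
Given toposort: [1, 5, 6, 2, 0, 3, 4]
Position of 4: index 6; position of 5: index 1
New edge 4->5: backward (u after v in old order)
Backward edge: old toposort is now invalid. Check if this creates a cycle.
Does 5 already reach 4? Reachable from 5: [0, 4, 5]. YES -> cycle!
Still a DAG? no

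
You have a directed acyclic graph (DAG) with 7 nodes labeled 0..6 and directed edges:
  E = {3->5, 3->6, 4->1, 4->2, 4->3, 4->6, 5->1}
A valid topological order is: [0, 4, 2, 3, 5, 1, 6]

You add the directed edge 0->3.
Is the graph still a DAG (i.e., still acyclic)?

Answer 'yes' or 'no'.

Answer: yes

Derivation:
Given toposort: [0, 4, 2, 3, 5, 1, 6]
Position of 0: index 0; position of 3: index 3
New edge 0->3: forward
Forward edge: respects the existing order. Still a DAG, same toposort still valid.
Still a DAG? yes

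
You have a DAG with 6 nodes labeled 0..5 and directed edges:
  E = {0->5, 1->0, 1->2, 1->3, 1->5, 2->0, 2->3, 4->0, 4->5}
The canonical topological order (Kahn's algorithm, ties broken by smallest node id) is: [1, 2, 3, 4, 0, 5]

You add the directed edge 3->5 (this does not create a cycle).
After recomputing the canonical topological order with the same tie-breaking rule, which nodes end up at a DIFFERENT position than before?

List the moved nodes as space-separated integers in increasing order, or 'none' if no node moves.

Answer: none

Derivation:
Old toposort: [1, 2, 3, 4, 0, 5]
Added edge 3->5
Recompute Kahn (smallest-id tiebreak):
  initial in-degrees: [3, 0, 1, 2, 0, 4]
  ready (indeg=0): [1, 4]
  pop 1: indeg[0]->2; indeg[2]->0; indeg[3]->1; indeg[5]->3 | ready=[2, 4] | order so far=[1]
  pop 2: indeg[0]->1; indeg[3]->0 | ready=[3, 4] | order so far=[1, 2]
  pop 3: indeg[5]->2 | ready=[4] | order so far=[1, 2, 3]
  pop 4: indeg[0]->0; indeg[5]->1 | ready=[0] | order so far=[1, 2, 3, 4]
  pop 0: indeg[5]->0 | ready=[5] | order so far=[1, 2, 3, 4, 0]
  pop 5: no out-edges | ready=[] | order so far=[1, 2, 3, 4, 0, 5]
New canonical toposort: [1, 2, 3, 4, 0, 5]
Compare positions:
  Node 0: index 4 -> 4 (same)
  Node 1: index 0 -> 0 (same)
  Node 2: index 1 -> 1 (same)
  Node 3: index 2 -> 2 (same)
  Node 4: index 3 -> 3 (same)
  Node 5: index 5 -> 5 (same)
Nodes that changed position: none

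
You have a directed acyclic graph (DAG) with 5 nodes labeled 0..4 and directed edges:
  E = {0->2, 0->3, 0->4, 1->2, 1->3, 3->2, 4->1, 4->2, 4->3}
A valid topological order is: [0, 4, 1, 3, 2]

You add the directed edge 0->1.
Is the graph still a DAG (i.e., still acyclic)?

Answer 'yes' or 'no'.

Given toposort: [0, 4, 1, 3, 2]
Position of 0: index 0; position of 1: index 2
New edge 0->1: forward
Forward edge: respects the existing order. Still a DAG, same toposort still valid.
Still a DAG? yes

Answer: yes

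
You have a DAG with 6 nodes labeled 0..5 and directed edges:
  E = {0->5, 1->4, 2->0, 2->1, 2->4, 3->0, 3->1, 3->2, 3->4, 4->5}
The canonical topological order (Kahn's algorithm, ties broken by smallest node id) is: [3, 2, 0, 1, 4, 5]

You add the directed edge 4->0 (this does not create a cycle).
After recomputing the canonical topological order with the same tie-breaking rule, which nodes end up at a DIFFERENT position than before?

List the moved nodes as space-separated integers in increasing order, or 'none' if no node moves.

Answer: 0 1 4

Derivation:
Old toposort: [3, 2, 0, 1, 4, 5]
Added edge 4->0
Recompute Kahn (smallest-id tiebreak):
  initial in-degrees: [3, 2, 1, 0, 3, 2]
  ready (indeg=0): [3]
  pop 3: indeg[0]->2; indeg[1]->1; indeg[2]->0; indeg[4]->2 | ready=[2] | order so far=[3]
  pop 2: indeg[0]->1; indeg[1]->0; indeg[4]->1 | ready=[1] | order so far=[3, 2]
  pop 1: indeg[4]->0 | ready=[4] | order so far=[3, 2, 1]
  pop 4: indeg[0]->0; indeg[5]->1 | ready=[0] | order so far=[3, 2, 1, 4]
  pop 0: indeg[5]->0 | ready=[5] | order so far=[3, 2, 1, 4, 0]
  pop 5: no out-edges | ready=[] | order so far=[3, 2, 1, 4, 0, 5]
New canonical toposort: [3, 2, 1, 4, 0, 5]
Compare positions:
  Node 0: index 2 -> 4 (moved)
  Node 1: index 3 -> 2 (moved)
  Node 2: index 1 -> 1 (same)
  Node 3: index 0 -> 0 (same)
  Node 4: index 4 -> 3 (moved)
  Node 5: index 5 -> 5 (same)
Nodes that changed position: 0 1 4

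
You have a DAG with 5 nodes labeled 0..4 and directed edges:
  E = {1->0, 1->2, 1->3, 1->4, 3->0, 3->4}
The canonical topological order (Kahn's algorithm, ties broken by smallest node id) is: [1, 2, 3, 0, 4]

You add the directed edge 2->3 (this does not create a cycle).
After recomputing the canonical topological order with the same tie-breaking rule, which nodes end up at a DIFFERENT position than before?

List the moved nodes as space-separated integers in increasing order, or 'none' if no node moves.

Old toposort: [1, 2, 3, 0, 4]
Added edge 2->3
Recompute Kahn (smallest-id tiebreak):
  initial in-degrees: [2, 0, 1, 2, 2]
  ready (indeg=0): [1]
  pop 1: indeg[0]->1; indeg[2]->0; indeg[3]->1; indeg[4]->1 | ready=[2] | order so far=[1]
  pop 2: indeg[3]->0 | ready=[3] | order so far=[1, 2]
  pop 3: indeg[0]->0; indeg[4]->0 | ready=[0, 4] | order so far=[1, 2, 3]
  pop 0: no out-edges | ready=[4] | order so far=[1, 2, 3, 0]
  pop 4: no out-edges | ready=[] | order so far=[1, 2, 3, 0, 4]
New canonical toposort: [1, 2, 3, 0, 4]
Compare positions:
  Node 0: index 3 -> 3 (same)
  Node 1: index 0 -> 0 (same)
  Node 2: index 1 -> 1 (same)
  Node 3: index 2 -> 2 (same)
  Node 4: index 4 -> 4 (same)
Nodes that changed position: none

Answer: none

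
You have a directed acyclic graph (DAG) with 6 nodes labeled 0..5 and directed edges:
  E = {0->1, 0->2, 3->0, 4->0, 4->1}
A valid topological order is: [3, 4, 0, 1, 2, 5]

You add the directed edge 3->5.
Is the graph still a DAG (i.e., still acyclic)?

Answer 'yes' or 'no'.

Given toposort: [3, 4, 0, 1, 2, 5]
Position of 3: index 0; position of 5: index 5
New edge 3->5: forward
Forward edge: respects the existing order. Still a DAG, same toposort still valid.
Still a DAG? yes

Answer: yes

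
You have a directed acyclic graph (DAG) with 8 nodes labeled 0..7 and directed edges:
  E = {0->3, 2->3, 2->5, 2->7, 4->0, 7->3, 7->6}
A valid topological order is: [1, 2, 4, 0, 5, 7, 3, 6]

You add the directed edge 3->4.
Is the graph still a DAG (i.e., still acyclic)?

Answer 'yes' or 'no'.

Answer: no

Derivation:
Given toposort: [1, 2, 4, 0, 5, 7, 3, 6]
Position of 3: index 6; position of 4: index 2
New edge 3->4: backward (u after v in old order)
Backward edge: old toposort is now invalid. Check if this creates a cycle.
Does 4 already reach 3? Reachable from 4: [0, 3, 4]. YES -> cycle!
Still a DAG? no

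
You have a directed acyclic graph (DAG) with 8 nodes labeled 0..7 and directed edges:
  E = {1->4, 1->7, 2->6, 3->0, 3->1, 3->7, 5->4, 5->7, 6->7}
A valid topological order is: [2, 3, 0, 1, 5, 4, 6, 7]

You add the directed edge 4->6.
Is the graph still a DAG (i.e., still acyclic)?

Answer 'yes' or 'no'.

Answer: yes

Derivation:
Given toposort: [2, 3, 0, 1, 5, 4, 6, 7]
Position of 4: index 5; position of 6: index 6
New edge 4->6: forward
Forward edge: respects the existing order. Still a DAG, same toposort still valid.
Still a DAG? yes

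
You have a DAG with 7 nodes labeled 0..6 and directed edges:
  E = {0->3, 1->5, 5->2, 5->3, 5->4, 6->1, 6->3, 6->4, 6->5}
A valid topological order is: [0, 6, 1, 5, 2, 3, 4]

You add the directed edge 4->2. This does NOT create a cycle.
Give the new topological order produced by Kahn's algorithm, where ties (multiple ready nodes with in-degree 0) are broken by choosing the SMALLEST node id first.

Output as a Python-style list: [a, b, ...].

Answer: [0, 6, 1, 5, 3, 4, 2]

Derivation:
Old toposort: [0, 6, 1, 5, 2, 3, 4]
Added edge: 4->2
Position of 4 (6) > position of 2 (4). Must reorder: 4 must now come before 2.
Run Kahn's algorithm (break ties by smallest node id):
  initial in-degrees: [0, 1, 2, 3, 2, 2, 0]
  ready (indeg=0): [0, 6]
  pop 0: indeg[3]->2 | ready=[6] | order so far=[0]
  pop 6: indeg[1]->0; indeg[3]->1; indeg[4]->1; indeg[5]->1 | ready=[1] | order so far=[0, 6]
  pop 1: indeg[5]->0 | ready=[5] | order so far=[0, 6, 1]
  pop 5: indeg[2]->1; indeg[3]->0; indeg[4]->0 | ready=[3, 4] | order so far=[0, 6, 1, 5]
  pop 3: no out-edges | ready=[4] | order so far=[0, 6, 1, 5, 3]
  pop 4: indeg[2]->0 | ready=[2] | order so far=[0, 6, 1, 5, 3, 4]
  pop 2: no out-edges | ready=[] | order so far=[0, 6, 1, 5, 3, 4, 2]
  Result: [0, 6, 1, 5, 3, 4, 2]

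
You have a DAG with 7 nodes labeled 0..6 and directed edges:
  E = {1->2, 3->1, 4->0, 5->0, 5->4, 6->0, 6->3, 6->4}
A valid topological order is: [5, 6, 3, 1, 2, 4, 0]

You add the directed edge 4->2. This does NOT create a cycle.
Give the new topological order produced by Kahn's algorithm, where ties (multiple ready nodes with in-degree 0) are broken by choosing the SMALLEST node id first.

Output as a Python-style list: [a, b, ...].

Old toposort: [5, 6, 3, 1, 2, 4, 0]
Added edge: 4->2
Position of 4 (5) > position of 2 (4). Must reorder: 4 must now come before 2.
Run Kahn's algorithm (break ties by smallest node id):
  initial in-degrees: [3, 1, 2, 1, 2, 0, 0]
  ready (indeg=0): [5, 6]
  pop 5: indeg[0]->2; indeg[4]->1 | ready=[6] | order so far=[5]
  pop 6: indeg[0]->1; indeg[3]->0; indeg[4]->0 | ready=[3, 4] | order so far=[5, 6]
  pop 3: indeg[1]->0 | ready=[1, 4] | order so far=[5, 6, 3]
  pop 1: indeg[2]->1 | ready=[4] | order so far=[5, 6, 3, 1]
  pop 4: indeg[0]->0; indeg[2]->0 | ready=[0, 2] | order so far=[5, 6, 3, 1, 4]
  pop 0: no out-edges | ready=[2] | order so far=[5, 6, 3, 1, 4, 0]
  pop 2: no out-edges | ready=[] | order so far=[5, 6, 3, 1, 4, 0, 2]
  Result: [5, 6, 3, 1, 4, 0, 2]

Answer: [5, 6, 3, 1, 4, 0, 2]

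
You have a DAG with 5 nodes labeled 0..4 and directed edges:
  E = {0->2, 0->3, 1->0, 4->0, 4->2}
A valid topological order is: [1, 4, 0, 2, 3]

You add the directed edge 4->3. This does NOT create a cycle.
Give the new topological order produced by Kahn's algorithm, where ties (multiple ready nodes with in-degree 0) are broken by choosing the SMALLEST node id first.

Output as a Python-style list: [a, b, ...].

Answer: [1, 4, 0, 2, 3]

Derivation:
Old toposort: [1, 4, 0, 2, 3]
Added edge: 4->3
Position of 4 (1) < position of 3 (4). Old order still valid.
Run Kahn's algorithm (break ties by smallest node id):
  initial in-degrees: [2, 0, 2, 2, 0]
  ready (indeg=0): [1, 4]
  pop 1: indeg[0]->1 | ready=[4] | order so far=[1]
  pop 4: indeg[0]->0; indeg[2]->1; indeg[3]->1 | ready=[0] | order so far=[1, 4]
  pop 0: indeg[2]->0; indeg[3]->0 | ready=[2, 3] | order so far=[1, 4, 0]
  pop 2: no out-edges | ready=[3] | order so far=[1, 4, 0, 2]
  pop 3: no out-edges | ready=[] | order so far=[1, 4, 0, 2, 3]
  Result: [1, 4, 0, 2, 3]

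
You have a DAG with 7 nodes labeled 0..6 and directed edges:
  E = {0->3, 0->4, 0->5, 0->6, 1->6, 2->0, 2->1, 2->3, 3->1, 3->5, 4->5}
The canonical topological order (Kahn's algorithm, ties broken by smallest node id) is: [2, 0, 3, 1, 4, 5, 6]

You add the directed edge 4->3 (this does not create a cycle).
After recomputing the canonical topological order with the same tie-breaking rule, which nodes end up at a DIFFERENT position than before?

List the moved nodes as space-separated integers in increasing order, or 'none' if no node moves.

Old toposort: [2, 0, 3, 1, 4, 5, 6]
Added edge 4->3
Recompute Kahn (smallest-id tiebreak):
  initial in-degrees: [1, 2, 0, 3, 1, 3, 2]
  ready (indeg=0): [2]
  pop 2: indeg[0]->0; indeg[1]->1; indeg[3]->2 | ready=[0] | order so far=[2]
  pop 0: indeg[3]->1; indeg[4]->0; indeg[5]->2; indeg[6]->1 | ready=[4] | order so far=[2, 0]
  pop 4: indeg[3]->0; indeg[5]->1 | ready=[3] | order so far=[2, 0, 4]
  pop 3: indeg[1]->0; indeg[5]->0 | ready=[1, 5] | order so far=[2, 0, 4, 3]
  pop 1: indeg[6]->0 | ready=[5, 6] | order so far=[2, 0, 4, 3, 1]
  pop 5: no out-edges | ready=[6] | order so far=[2, 0, 4, 3, 1, 5]
  pop 6: no out-edges | ready=[] | order so far=[2, 0, 4, 3, 1, 5, 6]
New canonical toposort: [2, 0, 4, 3, 1, 5, 6]
Compare positions:
  Node 0: index 1 -> 1 (same)
  Node 1: index 3 -> 4 (moved)
  Node 2: index 0 -> 0 (same)
  Node 3: index 2 -> 3 (moved)
  Node 4: index 4 -> 2 (moved)
  Node 5: index 5 -> 5 (same)
  Node 6: index 6 -> 6 (same)
Nodes that changed position: 1 3 4

Answer: 1 3 4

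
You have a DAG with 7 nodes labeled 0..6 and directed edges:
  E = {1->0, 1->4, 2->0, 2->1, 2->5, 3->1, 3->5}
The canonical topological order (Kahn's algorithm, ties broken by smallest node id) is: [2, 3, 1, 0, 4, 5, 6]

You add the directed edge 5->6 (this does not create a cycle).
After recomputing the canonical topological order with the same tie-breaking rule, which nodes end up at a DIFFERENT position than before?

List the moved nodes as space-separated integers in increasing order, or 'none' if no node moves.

Old toposort: [2, 3, 1, 0, 4, 5, 6]
Added edge 5->6
Recompute Kahn (smallest-id tiebreak):
  initial in-degrees: [2, 2, 0, 0, 1, 2, 1]
  ready (indeg=0): [2, 3]
  pop 2: indeg[0]->1; indeg[1]->1; indeg[5]->1 | ready=[3] | order so far=[2]
  pop 3: indeg[1]->0; indeg[5]->0 | ready=[1, 5] | order so far=[2, 3]
  pop 1: indeg[0]->0; indeg[4]->0 | ready=[0, 4, 5] | order so far=[2, 3, 1]
  pop 0: no out-edges | ready=[4, 5] | order so far=[2, 3, 1, 0]
  pop 4: no out-edges | ready=[5] | order so far=[2, 3, 1, 0, 4]
  pop 5: indeg[6]->0 | ready=[6] | order so far=[2, 3, 1, 0, 4, 5]
  pop 6: no out-edges | ready=[] | order so far=[2, 3, 1, 0, 4, 5, 6]
New canonical toposort: [2, 3, 1, 0, 4, 5, 6]
Compare positions:
  Node 0: index 3 -> 3 (same)
  Node 1: index 2 -> 2 (same)
  Node 2: index 0 -> 0 (same)
  Node 3: index 1 -> 1 (same)
  Node 4: index 4 -> 4 (same)
  Node 5: index 5 -> 5 (same)
  Node 6: index 6 -> 6 (same)
Nodes that changed position: none

Answer: none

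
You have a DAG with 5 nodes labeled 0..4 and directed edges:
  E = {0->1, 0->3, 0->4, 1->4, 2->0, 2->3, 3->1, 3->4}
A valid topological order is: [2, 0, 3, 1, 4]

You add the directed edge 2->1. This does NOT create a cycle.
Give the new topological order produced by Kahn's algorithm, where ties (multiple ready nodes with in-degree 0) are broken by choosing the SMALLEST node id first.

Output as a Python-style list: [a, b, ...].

Old toposort: [2, 0, 3, 1, 4]
Added edge: 2->1
Position of 2 (0) < position of 1 (3). Old order still valid.
Run Kahn's algorithm (break ties by smallest node id):
  initial in-degrees: [1, 3, 0, 2, 3]
  ready (indeg=0): [2]
  pop 2: indeg[0]->0; indeg[1]->2; indeg[3]->1 | ready=[0] | order so far=[2]
  pop 0: indeg[1]->1; indeg[3]->0; indeg[4]->2 | ready=[3] | order so far=[2, 0]
  pop 3: indeg[1]->0; indeg[4]->1 | ready=[1] | order so far=[2, 0, 3]
  pop 1: indeg[4]->0 | ready=[4] | order so far=[2, 0, 3, 1]
  pop 4: no out-edges | ready=[] | order so far=[2, 0, 3, 1, 4]
  Result: [2, 0, 3, 1, 4]

Answer: [2, 0, 3, 1, 4]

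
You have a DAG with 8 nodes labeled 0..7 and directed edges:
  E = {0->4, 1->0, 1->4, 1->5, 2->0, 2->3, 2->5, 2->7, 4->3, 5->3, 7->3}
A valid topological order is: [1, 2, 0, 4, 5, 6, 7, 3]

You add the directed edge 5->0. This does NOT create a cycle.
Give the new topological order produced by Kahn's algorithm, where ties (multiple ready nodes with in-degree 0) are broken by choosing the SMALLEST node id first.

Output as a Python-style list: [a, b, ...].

Old toposort: [1, 2, 0, 4, 5, 6, 7, 3]
Added edge: 5->0
Position of 5 (4) > position of 0 (2). Must reorder: 5 must now come before 0.
Run Kahn's algorithm (break ties by smallest node id):
  initial in-degrees: [3, 0, 0, 4, 2, 2, 0, 1]
  ready (indeg=0): [1, 2, 6]
  pop 1: indeg[0]->2; indeg[4]->1; indeg[5]->1 | ready=[2, 6] | order so far=[1]
  pop 2: indeg[0]->1; indeg[3]->3; indeg[5]->0; indeg[7]->0 | ready=[5, 6, 7] | order so far=[1, 2]
  pop 5: indeg[0]->0; indeg[3]->2 | ready=[0, 6, 7] | order so far=[1, 2, 5]
  pop 0: indeg[4]->0 | ready=[4, 6, 7] | order so far=[1, 2, 5, 0]
  pop 4: indeg[3]->1 | ready=[6, 7] | order so far=[1, 2, 5, 0, 4]
  pop 6: no out-edges | ready=[7] | order so far=[1, 2, 5, 0, 4, 6]
  pop 7: indeg[3]->0 | ready=[3] | order so far=[1, 2, 5, 0, 4, 6, 7]
  pop 3: no out-edges | ready=[] | order so far=[1, 2, 5, 0, 4, 6, 7, 3]
  Result: [1, 2, 5, 0, 4, 6, 7, 3]

Answer: [1, 2, 5, 0, 4, 6, 7, 3]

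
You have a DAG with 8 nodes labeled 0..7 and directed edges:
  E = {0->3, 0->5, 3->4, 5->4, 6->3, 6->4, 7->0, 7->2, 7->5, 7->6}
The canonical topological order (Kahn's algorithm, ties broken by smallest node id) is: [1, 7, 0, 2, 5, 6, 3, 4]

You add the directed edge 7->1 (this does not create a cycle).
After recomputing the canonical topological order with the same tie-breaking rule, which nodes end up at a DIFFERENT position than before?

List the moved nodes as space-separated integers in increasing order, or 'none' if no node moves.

Answer: 0 1 7

Derivation:
Old toposort: [1, 7, 0, 2, 5, 6, 3, 4]
Added edge 7->1
Recompute Kahn (smallest-id tiebreak):
  initial in-degrees: [1, 1, 1, 2, 3, 2, 1, 0]
  ready (indeg=0): [7]
  pop 7: indeg[0]->0; indeg[1]->0; indeg[2]->0; indeg[5]->1; indeg[6]->0 | ready=[0, 1, 2, 6] | order so far=[7]
  pop 0: indeg[3]->1; indeg[5]->0 | ready=[1, 2, 5, 6] | order so far=[7, 0]
  pop 1: no out-edges | ready=[2, 5, 6] | order so far=[7, 0, 1]
  pop 2: no out-edges | ready=[5, 6] | order so far=[7, 0, 1, 2]
  pop 5: indeg[4]->2 | ready=[6] | order so far=[7, 0, 1, 2, 5]
  pop 6: indeg[3]->0; indeg[4]->1 | ready=[3] | order so far=[7, 0, 1, 2, 5, 6]
  pop 3: indeg[4]->0 | ready=[4] | order so far=[7, 0, 1, 2, 5, 6, 3]
  pop 4: no out-edges | ready=[] | order so far=[7, 0, 1, 2, 5, 6, 3, 4]
New canonical toposort: [7, 0, 1, 2, 5, 6, 3, 4]
Compare positions:
  Node 0: index 2 -> 1 (moved)
  Node 1: index 0 -> 2 (moved)
  Node 2: index 3 -> 3 (same)
  Node 3: index 6 -> 6 (same)
  Node 4: index 7 -> 7 (same)
  Node 5: index 4 -> 4 (same)
  Node 6: index 5 -> 5 (same)
  Node 7: index 1 -> 0 (moved)
Nodes that changed position: 0 1 7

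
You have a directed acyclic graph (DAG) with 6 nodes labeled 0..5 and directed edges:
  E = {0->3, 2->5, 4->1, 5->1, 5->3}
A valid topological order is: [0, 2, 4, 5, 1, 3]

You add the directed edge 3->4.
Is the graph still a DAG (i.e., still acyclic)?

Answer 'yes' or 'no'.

Answer: yes

Derivation:
Given toposort: [0, 2, 4, 5, 1, 3]
Position of 3: index 5; position of 4: index 2
New edge 3->4: backward (u after v in old order)
Backward edge: old toposort is now invalid. Check if this creates a cycle.
Does 4 already reach 3? Reachable from 4: [1, 4]. NO -> still a DAG (reorder needed).
Still a DAG? yes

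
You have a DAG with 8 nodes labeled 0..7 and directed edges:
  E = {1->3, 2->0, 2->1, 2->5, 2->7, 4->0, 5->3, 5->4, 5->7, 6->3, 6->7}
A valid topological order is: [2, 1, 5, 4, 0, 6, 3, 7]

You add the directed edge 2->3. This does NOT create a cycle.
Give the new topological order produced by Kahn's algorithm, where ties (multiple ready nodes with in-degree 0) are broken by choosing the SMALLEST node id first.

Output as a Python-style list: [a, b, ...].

Answer: [2, 1, 5, 4, 0, 6, 3, 7]

Derivation:
Old toposort: [2, 1, 5, 4, 0, 6, 3, 7]
Added edge: 2->3
Position of 2 (0) < position of 3 (6). Old order still valid.
Run Kahn's algorithm (break ties by smallest node id):
  initial in-degrees: [2, 1, 0, 4, 1, 1, 0, 3]
  ready (indeg=0): [2, 6]
  pop 2: indeg[0]->1; indeg[1]->0; indeg[3]->3; indeg[5]->0; indeg[7]->2 | ready=[1, 5, 6] | order so far=[2]
  pop 1: indeg[3]->2 | ready=[5, 6] | order so far=[2, 1]
  pop 5: indeg[3]->1; indeg[4]->0; indeg[7]->1 | ready=[4, 6] | order so far=[2, 1, 5]
  pop 4: indeg[0]->0 | ready=[0, 6] | order so far=[2, 1, 5, 4]
  pop 0: no out-edges | ready=[6] | order so far=[2, 1, 5, 4, 0]
  pop 6: indeg[3]->0; indeg[7]->0 | ready=[3, 7] | order so far=[2, 1, 5, 4, 0, 6]
  pop 3: no out-edges | ready=[7] | order so far=[2, 1, 5, 4, 0, 6, 3]
  pop 7: no out-edges | ready=[] | order so far=[2, 1, 5, 4, 0, 6, 3, 7]
  Result: [2, 1, 5, 4, 0, 6, 3, 7]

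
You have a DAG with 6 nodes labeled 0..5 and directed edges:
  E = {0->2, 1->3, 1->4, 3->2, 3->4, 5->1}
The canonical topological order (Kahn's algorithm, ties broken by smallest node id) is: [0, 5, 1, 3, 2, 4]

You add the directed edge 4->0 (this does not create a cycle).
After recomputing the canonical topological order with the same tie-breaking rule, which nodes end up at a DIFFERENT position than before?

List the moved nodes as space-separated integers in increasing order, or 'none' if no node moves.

Old toposort: [0, 5, 1, 3, 2, 4]
Added edge 4->0
Recompute Kahn (smallest-id tiebreak):
  initial in-degrees: [1, 1, 2, 1, 2, 0]
  ready (indeg=0): [5]
  pop 5: indeg[1]->0 | ready=[1] | order so far=[5]
  pop 1: indeg[3]->0; indeg[4]->1 | ready=[3] | order so far=[5, 1]
  pop 3: indeg[2]->1; indeg[4]->0 | ready=[4] | order so far=[5, 1, 3]
  pop 4: indeg[0]->0 | ready=[0] | order so far=[5, 1, 3, 4]
  pop 0: indeg[2]->0 | ready=[2] | order so far=[5, 1, 3, 4, 0]
  pop 2: no out-edges | ready=[] | order so far=[5, 1, 3, 4, 0, 2]
New canonical toposort: [5, 1, 3, 4, 0, 2]
Compare positions:
  Node 0: index 0 -> 4 (moved)
  Node 1: index 2 -> 1 (moved)
  Node 2: index 4 -> 5 (moved)
  Node 3: index 3 -> 2 (moved)
  Node 4: index 5 -> 3 (moved)
  Node 5: index 1 -> 0 (moved)
Nodes that changed position: 0 1 2 3 4 5

Answer: 0 1 2 3 4 5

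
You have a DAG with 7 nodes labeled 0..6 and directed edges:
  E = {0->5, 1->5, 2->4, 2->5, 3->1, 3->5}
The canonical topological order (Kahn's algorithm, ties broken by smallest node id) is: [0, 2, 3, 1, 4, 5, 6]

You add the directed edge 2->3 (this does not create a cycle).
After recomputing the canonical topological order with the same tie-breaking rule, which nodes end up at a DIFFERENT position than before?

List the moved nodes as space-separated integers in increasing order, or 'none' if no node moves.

Old toposort: [0, 2, 3, 1, 4, 5, 6]
Added edge 2->3
Recompute Kahn (smallest-id tiebreak):
  initial in-degrees: [0, 1, 0, 1, 1, 4, 0]
  ready (indeg=0): [0, 2, 6]
  pop 0: indeg[5]->3 | ready=[2, 6] | order so far=[0]
  pop 2: indeg[3]->0; indeg[4]->0; indeg[5]->2 | ready=[3, 4, 6] | order so far=[0, 2]
  pop 3: indeg[1]->0; indeg[5]->1 | ready=[1, 4, 6] | order so far=[0, 2, 3]
  pop 1: indeg[5]->0 | ready=[4, 5, 6] | order so far=[0, 2, 3, 1]
  pop 4: no out-edges | ready=[5, 6] | order so far=[0, 2, 3, 1, 4]
  pop 5: no out-edges | ready=[6] | order so far=[0, 2, 3, 1, 4, 5]
  pop 6: no out-edges | ready=[] | order so far=[0, 2, 3, 1, 4, 5, 6]
New canonical toposort: [0, 2, 3, 1, 4, 5, 6]
Compare positions:
  Node 0: index 0 -> 0 (same)
  Node 1: index 3 -> 3 (same)
  Node 2: index 1 -> 1 (same)
  Node 3: index 2 -> 2 (same)
  Node 4: index 4 -> 4 (same)
  Node 5: index 5 -> 5 (same)
  Node 6: index 6 -> 6 (same)
Nodes that changed position: none

Answer: none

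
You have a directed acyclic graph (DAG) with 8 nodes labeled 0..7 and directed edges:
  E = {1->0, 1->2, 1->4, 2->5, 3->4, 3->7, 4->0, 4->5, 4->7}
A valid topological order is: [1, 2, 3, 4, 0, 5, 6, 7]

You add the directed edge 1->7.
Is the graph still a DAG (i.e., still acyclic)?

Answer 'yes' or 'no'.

Answer: yes

Derivation:
Given toposort: [1, 2, 3, 4, 0, 5, 6, 7]
Position of 1: index 0; position of 7: index 7
New edge 1->7: forward
Forward edge: respects the existing order. Still a DAG, same toposort still valid.
Still a DAG? yes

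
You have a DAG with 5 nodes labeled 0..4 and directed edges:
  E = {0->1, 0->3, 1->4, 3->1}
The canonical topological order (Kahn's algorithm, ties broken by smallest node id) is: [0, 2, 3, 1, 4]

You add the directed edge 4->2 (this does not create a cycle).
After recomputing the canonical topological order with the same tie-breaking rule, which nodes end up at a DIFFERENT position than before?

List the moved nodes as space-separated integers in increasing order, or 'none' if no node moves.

Answer: 1 2 3 4

Derivation:
Old toposort: [0, 2, 3, 1, 4]
Added edge 4->2
Recompute Kahn (smallest-id tiebreak):
  initial in-degrees: [0, 2, 1, 1, 1]
  ready (indeg=0): [0]
  pop 0: indeg[1]->1; indeg[3]->0 | ready=[3] | order so far=[0]
  pop 3: indeg[1]->0 | ready=[1] | order so far=[0, 3]
  pop 1: indeg[4]->0 | ready=[4] | order so far=[0, 3, 1]
  pop 4: indeg[2]->0 | ready=[2] | order so far=[0, 3, 1, 4]
  pop 2: no out-edges | ready=[] | order so far=[0, 3, 1, 4, 2]
New canonical toposort: [0, 3, 1, 4, 2]
Compare positions:
  Node 0: index 0 -> 0 (same)
  Node 1: index 3 -> 2 (moved)
  Node 2: index 1 -> 4 (moved)
  Node 3: index 2 -> 1 (moved)
  Node 4: index 4 -> 3 (moved)
Nodes that changed position: 1 2 3 4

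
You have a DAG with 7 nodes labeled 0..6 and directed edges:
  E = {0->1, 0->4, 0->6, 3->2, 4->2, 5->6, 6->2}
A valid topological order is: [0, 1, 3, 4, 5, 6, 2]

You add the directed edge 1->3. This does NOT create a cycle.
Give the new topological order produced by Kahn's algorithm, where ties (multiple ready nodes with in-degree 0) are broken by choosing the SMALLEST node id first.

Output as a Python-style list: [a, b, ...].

Old toposort: [0, 1, 3, 4, 5, 6, 2]
Added edge: 1->3
Position of 1 (1) < position of 3 (2). Old order still valid.
Run Kahn's algorithm (break ties by smallest node id):
  initial in-degrees: [0, 1, 3, 1, 1, 0, 2]
  ready (indeg=0): [0, 5]
  pop 0: indeg[1]->0; indeg[4]->0; indeg[6]->1 | ready=[1, 4, 5] | order so far=[0]
  pop 1: indeg[3]->0 | ready=[3, 4, 5] | order so far=[0, 1]
  pop 3: indeg[2]->2 | ready=[4, 5] | order so far=[0, 1, 3]
  pop 4: indeg[2]->1 | ready=[5] | order so far=[0, 1, 3, 4]
  pop 5: indeg[6]->0 | ready=[6] | order so far=[0, 1, 3, 4, 5]
  pop 6: indeg[2]->0 | ready=[2] | order so far=[0, 1, 3, 4, 5, 6]
  pop 2: no out-edges | ready=[] | order so far=[0, 1, 3, 4, 5, 6, 2]
  Result: [0, 1, 3, 4, 5, 6, 2]

Answer: [0, 1, 3, 4, 5, 6, 2]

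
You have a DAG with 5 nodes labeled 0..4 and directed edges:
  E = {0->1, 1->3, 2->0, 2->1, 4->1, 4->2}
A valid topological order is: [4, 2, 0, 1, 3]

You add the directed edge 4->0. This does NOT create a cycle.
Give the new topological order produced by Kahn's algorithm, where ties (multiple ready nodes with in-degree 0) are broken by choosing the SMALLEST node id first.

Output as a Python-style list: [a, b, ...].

Answer: [4, 2, 0, 1, 3]

Derivation:
Old toposort: [4, 2, 0, 1, 3]
Added edge: 4->0
Position of 4 (0) < position of 0 (2). Old order still valid.
Run Kahn's algorithm (break ties by smallest node id):
  initial in-degrees: [2, 3, 1, 1, 0]
  ready (indeg=0): [4]
  pop 4: indeg[0]->1; indeg[1]->2; indeg[2]->0 | ready=[2] | order so far=[4]
  pop 2: indeg[0]->0; indeg[1]->1 | ready=[0] | order so far=[4, 2]
  pop 0: indeg[1]->0 | ready=[1] | order so far=[4, 2, 0]
  pop 1: indeg[3]->0 | ready=[3] | order so far=[4, 2, 0, 1]
  pop 3: no out-edges | ready=[] | order so far=[4, 2, 0, 1, 3]
  Result: [4, 2, 0, 1, 3]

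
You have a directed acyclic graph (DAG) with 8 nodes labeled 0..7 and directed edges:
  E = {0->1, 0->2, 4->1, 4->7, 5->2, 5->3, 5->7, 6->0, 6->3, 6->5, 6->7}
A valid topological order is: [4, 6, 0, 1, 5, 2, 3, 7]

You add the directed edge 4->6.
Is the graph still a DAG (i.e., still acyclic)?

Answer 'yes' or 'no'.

Given toposort: [4, 6, 0, 1, 5, 2, 3, 7]
Position of 4: index 0; position of 6: index 1
New edge 4->6: forward
Forward edge: respects the existing order. Still a DAG, same toposort still valid.
Still a DAG? yes

Answer: yes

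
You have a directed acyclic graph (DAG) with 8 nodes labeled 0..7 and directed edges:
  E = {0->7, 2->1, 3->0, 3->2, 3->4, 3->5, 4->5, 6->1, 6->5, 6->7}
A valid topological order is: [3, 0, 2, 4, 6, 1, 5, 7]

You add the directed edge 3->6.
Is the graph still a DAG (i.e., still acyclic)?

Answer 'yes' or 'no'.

Answer: yes

Derivation:
Given toposort: [3, 0, 2, 4, 6, 1, 5, 7]
Position of 3: index 0; position of 6: index 4
New edge 3->6: forward
Forward edge: respects the existing order. Still a DAG, same toposort still valid.
Still a DAG? yes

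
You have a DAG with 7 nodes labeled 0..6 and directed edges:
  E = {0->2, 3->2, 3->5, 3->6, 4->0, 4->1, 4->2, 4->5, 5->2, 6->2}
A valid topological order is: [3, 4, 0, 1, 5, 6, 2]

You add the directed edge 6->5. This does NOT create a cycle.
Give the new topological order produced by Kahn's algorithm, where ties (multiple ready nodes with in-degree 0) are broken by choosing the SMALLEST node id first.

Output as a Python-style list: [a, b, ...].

Old toposort: [3, 4, 0, 1, 5, 6, 2]
Added edge: 6->5
Position of 6 (5) > position of 5 (4). Must reorder: 6 must now come before 5.
Run Kahn's algorithm (break ties by smallest node id):
  initial in-degrees: [1, 1, 5, 0, 0, 3, 1]
  ready (indeg=0): [3, 4]
  pop 3: indeg[2]->4; indeg[5]->2; indeg[6]->0 | ready=[4, 6] | order so far=[3]
  pop 4: indeg[0]->0; indeg[1]->0; indeg[2]->3; indeg[5]->1 | ready=[0, 1, 6] | order so far=[3, 4]
  pop 0: indeg[2]->2 | ready=[1, 6] | order so far=[3, 4, 0]
  pop 1: no out-edges | ready=[6] | order so far=[3, 4, 0, 1]
  pop 6: indeg[2]->1; indeg[5]->0 | ready=[5] | order so far=[3, 4, 0, 1, 6]
  pop 5: indeg[2]->0 | ready=[2] | order so far=[3, 4, 0, 1, 6, 5]
  pop 2: no out-edges | ready=[] | order so far=[3, 4, 0, 1, 6, 5, 2]
  Result: [3, 4, 0, 1, 6, 5, 2]

Answer: [3, 4, 0, 1, 6, 5, 2]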